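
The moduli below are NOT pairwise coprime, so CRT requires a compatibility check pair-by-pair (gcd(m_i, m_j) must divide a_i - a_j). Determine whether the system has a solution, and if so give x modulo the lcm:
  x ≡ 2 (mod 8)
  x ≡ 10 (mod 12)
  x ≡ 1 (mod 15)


Moduli 8, 12, 15 are not pairwise coprime, so CRT works modulo lcm(m_i) when all pairwise compatibility conditions hold.
Pairwise compatibility: gcd(m_i, m_j) must divide a_i - a_j for every pair.
Merge one congruence at a time:
  Start: x ≡ 2 (mod 8).
  Combine with x ≡ 10 (mod 12): gcd(8, 12) = 4; 10 - 2 = 8, which IS divisible by 4, so compatible.
    Write x = 2 + 8·t and substitute into x ≡ 10 (mod 12): 8·t ≡ 10 − 2 = 8 (mod 12).
    Divide the congruence (and modulus) by g = 4: 2·t ≡ 2 (mod 3).
    The inverse of 2 mod 3 is 2 (since 2·2 = 4 = 1·3 + 1), so t ≡ 2·2 = 4 ≡ 1 (mod 3).
    Then x = 2 + 8·1 = 10, valid modulo lcm(8, 12) = 24: x ≡ 10 (mod 24).
  Combine with x ≡ 1 (mod 15): gcd(24, 15) = 3; 1 - 10 = -9, which IS divisible by 3, so compatible.
    Write x = 10 + 24·t and substitute into x ≡ 1 (mod 15): 24·t ≡ 1 − 10 = -9 (mod 15).
    Divide the congruence (and modulus) by g = 3: 8·t ≡ -3 (mod 5).
    Reduce coefficients mod 5: 3·t ≡ 2 (mod 5).
    The inverse of 3 mod 5 is 2 (since 3·2 = 6 = 1·5 + 1), so t ≡ 2·2 = 4 ≡ 4 (mod 5).
    Then x = 10 + 24·4 = 106, valid modulo lcm(24, 15) = 120: x ≡ 106 (mod 120).
Verify: 106 mod 8 = 2, 106 mod 12 = 10, 106 mod 15 = 1.

x ≡ 106 (mod 120).


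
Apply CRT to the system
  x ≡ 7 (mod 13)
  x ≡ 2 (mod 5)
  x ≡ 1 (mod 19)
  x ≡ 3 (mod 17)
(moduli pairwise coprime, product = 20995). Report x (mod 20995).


Product of moduli M = 13 · 5 · 19 · 17 = 20995.
Merge one congruence at a time:
  Start: x ≡ 7 (mod 13).
  Combine with x ≡ 2 (mod 5); new modulus lcm = 65.
    Write x = 7 + 13·t and substitute into x ≡ 2 (mod 5): 13·t ≡ 2 − 7 = -5 (mod 5).
    Reduce coefficients mod 5: 3·t ≡ 0 (mod 5).
    The inverse of 3 mod 5 is 2 (since 3·2 = 6 = 1·5 + 1), so t ≡ 2·0 = 0 ≡ 0 (mod 5).
    Then x = 7 + 13·0 = 7, valid modulo lcm(13, 5) = 65: x ≡ 7 (mod 65).
  Combine with x ≡ 1 (mod 19); new modulus lcm = 1235.
    Write x = 7 + 65·t and substitute into x ≡ 1 (mod 19): 65·t ≡ 1 − 7 = -6 (mod 19).
    Reduce coefficients mod 19: 8·t ≡ 13 (mod 19).
    The inverse of 8 mod 19 is 12 (since 8·12 = 96 = 5·19 + 1), so t ≡ 12·13 = 156 ≡ 4 (mod 19).
    Then x = 7 + 65·4 = 267, valid modulo lcm(65, 19) = 1235: x ≡ 267 (mod 1235).
  Combine with x ≡ 3 (mod 17); new modulus lcm = 20995.
    Write x = 267 + 1235·t and substitute into x ≡ 3 (mod 17): 1235·t ≡ 3 − 267 = -264 (mod 17).
    Reduce coefficients mod 17: 11·t ≡ 8 (mod 17).
    The inverse of 11 mod 17 is 14 (since 11·14 = 154 = 9·17 + 1), so t ≡ 14·8 = 112 ≡ 10 (mod 17).
    Then x = 267 + 1235·10 = 12617, valid modulo lcm(1235, 17) = 20995: x ≡ 12617 (mod 20995).
Verify against each original: 12617 mod 13 = 7, 12617 mod 5 = 2, 12617 mod 19 = 1, 12617 mod 17 = 3.

x ≡ 12617 (mod 20995).


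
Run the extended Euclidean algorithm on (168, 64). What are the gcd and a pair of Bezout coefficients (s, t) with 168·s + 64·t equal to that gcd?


Euclidean algorithm on (168, 64) — divide until remainder is 0:
  168 = 2 · 64 + 40
  64 = 1 · 40 + 24
  40 = 1 · 24 + 16
  24 = 1 · 16 + 8
  16 = 2 · 8 + 0
gcd(168, 64) = 8.
Track Bezout coefficients alongside the remainders: start with r₀ = 168 = a·1 + b·0 (s = 1, t = 0) and r₁ = 64 = a·0 + b·1 (s = 0, t = 1); each new remainder r_{k+1} = r_{k-1} − q_k·r_k inherits s_{k+1} = s_{k-1} − q_k·s_k, t_{k+1} = t_{k-1} − q_k·t_k, so r_k = a·s_k + b·t_k at every step:
  q = 2: r = 40, s = 1 − 2·0 = 1, t = 0 − 2·1 = -2  (check: 168·1 + 64·(-2) = 40)
  q = 1: r = 24, s = 0 − 1·1 = -1, t = 1 − 1·(-2) = 3  (check: 168·(-1) + 64·3 = 24)
  q = 1: r = 16, s = 1 − 1·(-1) = 2, t = -2 − 1·3 = -5  (check: 168·2 + 64·(-5) = 16)
  q = 1: r = 8, s = -1 − 1·2 = -3, t = 3 − 1·(-5) = 8  (check: 168·(-3) + 64·8 = 8)
The row with r = 8 (the gcd) gives the Bezout coefficients s = -3, t = 8.
Result: 168 · (-3) + 64 · (8) = 8.

gcd(168, 64) = 8; s = -3, t = 8 (check: 168·(-3) + 64·8 = 8).


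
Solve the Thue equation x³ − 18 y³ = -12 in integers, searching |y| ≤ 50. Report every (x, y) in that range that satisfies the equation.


The equation is x³ - 18y³ = -12. For fixed y, x³ = 18·y³ − 12, so a solution requires the RHS to be a perfect cube.
Strategy: iterate y from -50 to 50, compute RHS = 18·y³ − 12, and check whether it is a (positive or negative) perfect cube.
Check small values of y:
  y = 0: RHS = -12 is not a perfect cube.
  y = 1: RHS = 6 is not a perfect cube.
  y = -1: RHS = -30 is not a perfect cube.
  y = 2: RHS = 132 is not a perfect cube.
  y = -2: RHS = -156 is not a perfect cube.
  y = 3: RHS = 474 is not a perfect cube.
  y = -3: RHS = -498 is not a perfect cube.
Continuing the search up to |y| = 50 finds no solutions either.
No (x, y) in the scanned range satisfies the equation.

No integer solutions with |y| ≤ 50.


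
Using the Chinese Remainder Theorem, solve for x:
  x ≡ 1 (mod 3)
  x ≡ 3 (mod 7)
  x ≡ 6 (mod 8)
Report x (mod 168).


Moduli 3, 7, 8 are pairwise coprime; by CRT there is a unique solution modulo M = 3 · 7 · 8 = 168.
Solve pairwise, accumulating the modulus:
  Start with x ≡ 1 (mod 3).
  Combine with x ≡ 3 (mod 7): since gcd(3, 7) = 1, we get a unique residue mod 21.
    Write x = 1 + 3·t and substitute into x ≡ 3 (mod 7): 3·t ≡ 3 − 1 = 2 (mod 7).
    The inverse of 3 mod 7 is 5 (since 3·5 = 15 = 2·7 + 1), so t ≡ 5·2 = 10 ≡ 3 (mod 7).
    Then x = 1 + 3·3 = 10, valid modulo lcm(3, 7) = 21: x ≡ 10 (mod 21).
  Combine with x ≡ 6 (mod 8): since gcd(21, 8) = 1, we get a unique residue mod 168.
    Write x = 10 + 21·t and substitute into x ≡ 6 (mod 8): 21·t ≡ 6 − 10 = -4 (mod 8).
    Reduce coefficients mod 8: 5·t ≡ 4 (mod 8).
    The inverse of 5 mod 8 is 5 (since 5·5 = 25 = 3·8 + 1), so t ≡ 5·4 = 20 ≡ 4 (mod 8).
    Then x = 10 + 21·4 = 94, valid modulo lcm(21, 8) = 168: x ≡ 94 (mod 168).
Verify: 94 mod 3 = 1 ✓, 94 mod 7 = 3 ✓, 94 mod 8 = 6 ✓.

x ≡ 94 (mod 168).


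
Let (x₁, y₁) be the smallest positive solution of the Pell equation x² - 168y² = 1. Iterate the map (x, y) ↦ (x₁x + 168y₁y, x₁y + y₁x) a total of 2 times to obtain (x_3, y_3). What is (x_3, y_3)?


Step 1: Find the fundamental solution (x₁, y₁) of x² - 168y² = 1.
  Expand √168 as a continued fraction. a₀ = ⌊√168⌋ = 12; iterate m_{k+1} = d_k·a_k − m_k, d_{k+1} = (168 − m_{k+1}²)/d_k, a_{k+1} = ⌊(a₀ + m_{k+1})/d_{k+1}⌋ (starting m₀ = 0, d₀ = 1), with convergents p_k = a_k·p_{k-1} + p_{k-2}, q_k = a_k·q_{k-1} + q_{k-2} (p₋₁ = 1, q₋₁ = 0):
  k = 0: a₀ = 12; p₀/q₀ = 12/1; p₀² − 168·q₀² = 144 − 168 = -24.
  k = 1: m = 12, d = 24, a = ⌊(12 + 12)/24⌋ = 1; p/q = (1·12 + 1)/(1·1 + 0) = 13/1; p² − 168·q² = 169 − 168 = 1.
  The first convergent with p² − 168·q² = 1 gives the fundamental solution (x₁, y₁) = (13, 1).
Step 2: Apply the recurrence (x_{n+1}, y_{n+1}) = (x₁x_n + 168y₁y_n, x₁y_n + y₁x_n) repeatedly.
  From (x_1, y_1) = (13, 1): x_2 = 13·13 + 168·1·1 = 337; y_2 = 13·1 + 1·13 = 26.
  From (x_2, y_2) = (337, 26): x_3 = 13·337 + 168·1·26 = 8749; y_3 = 13·26 + 1·337 = 675.
Step 3: Verify x_3² - 168·y_3² = 76545001 - 76545000 = 1 (should be 1). ✓

(x_1, y_1) = (13, 1); (x_3, y_3) = (8749, 675).


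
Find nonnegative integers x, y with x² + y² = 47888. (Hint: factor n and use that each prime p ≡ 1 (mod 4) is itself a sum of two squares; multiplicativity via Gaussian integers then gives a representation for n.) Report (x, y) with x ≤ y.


Step 1: Factor n = 47888 = 2^4 · 41 · 73.
Step 2: Check the mod-4 condition on each prime factor: 2 = 2 (special); 41 ≡ 1 (mod 4), exponent 1; 73 ≡ 1 (mod 4), exponent 1.
All primes ≡ 3 (mod 4) appear to even exponent (or don't appear), so by the two-squares theorem n IS expressible as a sum of two squares.
Step 3: Build a representation. Group n = k² · m with k = 4 and m = 41 · 73 = 2993 (a product of primes ≡ 1 (mod 4)); a representation of m scales to one of n via (k·x)² + (k·y)² = k²(x² + y²). Each prime p ≡ 1 (mod 4) is itself a sum of two squares; find a² by testing p − a² for a perfect square:
  41: 41 − 1² = 40, 41 − 2² = 37, 41 − 3² = 32, 41 − 4² = 25 = 5² ⇒ 41 = 4² + 5².
  73: 73 − 1² = 72, 73 − 2² = 69, 73 − 3² = 64 = 8² ⇒ 73 = 3² + 8².
  Combine using the Brahmagupta–Fibonacci identity (a² + b²)(c² + d²) = (ac − bd)² + (ad + bc)² = (ac + bd)² + (ad − bc)²:
  41 · 73 = 2993: from (4² + 5²)(3² + 8²), take (4·3 − 5·8, 4·8 + 5·3) = (12 − 40, 32 + 15) = (-28, 47); dropping signs (only squares matter) gives (28, 47); check 28² + 47² = 784 + 2209 = 2993 ✓.
  Scale by k = 4: (4·28, 4·47) = (112, 188).
Step 4: Order so x ≤ y and verify: 112² + 188² = 12544 + 35344 = 47888 = n. ✓

n = 47888 = 112² + 188² (one valid representation with x ≤ y).


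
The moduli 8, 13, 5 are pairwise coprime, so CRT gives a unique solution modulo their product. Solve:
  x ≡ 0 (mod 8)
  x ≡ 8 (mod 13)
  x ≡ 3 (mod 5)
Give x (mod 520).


Moduli 8, 13, 5 are pairwise coprime; by CRT there is a unique solution modulo M = 8 · 13 · 5 = 520.
Solve pairwise, accumulating the modulus:
  Start with x ≡ 0 (mod 8).
  Combine with x ≡ 8 (mod 13): since gcd(8, 13) = 1, we get a unique residue mod 104.
    Write x = 0 + 8·t and substitute into x ≡ 8 (mod 13): 8·t ≡ 8 − 0 = 8 (mod 13).
    The inverse of 8 mod 13 is 5 (since 8·5 = 40 = 3·13 + 1), so t ≡ 5·8 = 40 ≡ 1 (mod 13).
    Then x = 0 + 8·1 = 8, valid modulo lcm(8, 13) = 104: x ≡ 8 (mod 104).
  Combine with x ≡ 3 (mod 5): since gcd(104, 5) = 1, we get a unique residue mod 520.
    Write x = 8 + 104·t and substitute into x ≡ 3 (mod 5): 104·t ≡ 3 − 8 = -5 (mod 5).
    Reduce coefficients mod 5: 4·t ≡ 0 (mod 5).
    The inverse of 4 mod 5 is 4 (since 4·4 = 16 = 3·5 + 1), so t ≡ 4·0 = 0 ≡ 0 (mod 5).
    Then x = 8 + 104·0 = 8, valid modulo lcm(104, 5) = 520: x ≡ 8 (mod 520).
Verify: 8 mod 8 = 0 ✓, 8 mod 13 = 8 ✓, 8 mod 5 = 3 ✓.

x ≡ 8 (mod 520).


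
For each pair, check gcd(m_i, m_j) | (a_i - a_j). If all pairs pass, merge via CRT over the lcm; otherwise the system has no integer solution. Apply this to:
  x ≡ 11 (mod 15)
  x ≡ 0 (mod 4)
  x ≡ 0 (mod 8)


Moduli 15, 4, 8 are not pairwise coprime, so CRT works modulo lcm(m_i) when all pairwise compatibility conditions hold.
Pairwise compatibility: gcd(m_i, m_j) must divide a_i - a_j for every pair.
Merge one congruence at a time:
  Start: x ≡ 11 (mod 15).
  Combine with x ≡ 0 (mod 4): gcd(15, 4) = 1; 0 - 11 = -11, which IS divisible by 1, so compatible.
    Write x = 11 + 15·t and substitute into x ≡ 0 (mod 4): 15·t ≡ 0 − 11 = -11 (mod 4).
    Reduce coefficients mod 4: 3·t ≡ 1 (mod 4).
    The inverse of 3 mod 4 is 3 (since 3·3 = 9 = 2·4 + 1), so t ≡ 3·1 = 3 ≡ 3 (mod 4).
    Then x = 11 + 15·3 = 56, valid modulo lcm(15, 4) = 60: x ≡ 56 (mod 60).
  Combine with x ≡ 0 (mod 8): gcd(60, 8) = 4; 0 - 56 = -56, which IS divisible by 4, so compatible.
    Write x = 56 + 60·t and substitute into x ≡ 0 (mod 8): 60·t ≡ 0 − 56 = -56 (mod 8).
    Divide the congruence (and modulus) by g = 4: 15·t ≡ -14 (mod 2).
    Reduce coefficients mod 2: 1·t ≡ 0 (mod 2).
    So t ≡ 0 (mod 2).
    Then x = 56 + 60·0 = 56, valid modulo lcm(60, 8) = 120: x ≡ 56 (mod 120).
Verify: 56 mod 15 = 11, 56 mod 4 = 0, 56 mod 8 = 0.

x ≡ 56 (mod 120).


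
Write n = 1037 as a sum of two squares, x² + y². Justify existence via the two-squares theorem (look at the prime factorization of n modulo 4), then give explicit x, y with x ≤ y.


Step 1: Factor n = 1037 = 17 · 61.
Step 2: Check the mod-4 condition on each prime factor: 17 ≡ 1 (mod 4), exponent 1; 61 ≡ 1 (mod 4), exponent 1.
All primes ≡ 3 (mod 4) appear to even exponent (or don't appear), so by the two-squares theorem n IS expressible as a sum of two squares.
Step 3: Build a representation. Here n = 17 · 61 is a product of primes ≡ 1 (mod 4). Each prime p ≡ 1 (mod 4) is itself a sum of two squares; find a² by testing p − a² for a perfect square:
  17: 17 − 1² = 16 = 4² ⇒ 17 = 1² + 4².
  61: 61 − 1² = 60, 61 − 2² = 57, 61 − 3² = 52, 61 − 4² = 45, 61 − 5² = 36 = 6² ⇒ 61 = 5² + 6².
  Combine using the Brahmagupta–Fibonacci identity (a² + b²)(c² + d²) = (ac − bd)² + (ad + bc)² = (ac + bd)² + (ad − bc)²:
  17 · 61 = 1037: from (1² + 4²)(5² + 6²), take (1·5 − 4·6, 1·6 + 4·5) = (5 − 24, 6 + 20) = (-19, 26); dropping signs (only squares matter) gives (19, 26); check 19² + 26² = 361 + 676 = 1037 ✓.
Step 4: Order so x ≤ y and verify: 19² + 26² = 361 + 676 = 1037 = n. ✓

n = 1037 = 19² + 26² (one valid representation with x ≤ y).


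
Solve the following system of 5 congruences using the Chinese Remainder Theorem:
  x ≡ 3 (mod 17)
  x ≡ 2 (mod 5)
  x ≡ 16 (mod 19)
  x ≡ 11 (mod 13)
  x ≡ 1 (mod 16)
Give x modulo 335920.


Product of moduli M = 17 · 5 · 19 · 13 · 16 = 335920.
Merge one congruence at a time:
  Start: x ≡ 3 (mod 17).
  Combine with x ≡ 2 (mod 5); new modulus lcm = 85.
    Write x = 3 + 17·t and substitute into x ≡ 2 (mod 5): 17·t ≡ 2 − 3 = -1 (mod 5).
    Reduce coefficients mod 5: 2·t ≡ 4 (mod 5).
    The inverse of 2 mod 5 is 3 (since 2·3 = 6 = 1·5 + 1), so t ≡ 3·4 = 12 ≡ 2 (mod 5).
    Then x = 3 + 17·2 = 37, valid modulo lcm(17, 5) = 85: x ≡ 37 (mod 85).
  Combine with x ≡ 16 (mod 19); new modulus lcm = 1615.
    Write x = 37 + 85·t and substitute into x ≡ 16 (mod 19): 85·t ≡ 16 − 37 = -21 (mod 19).
    Reduce coefficients mod 19: 9·t ≡ 17 (mod 19).
    The inverse of 9 mod 19 is 17 (since 9·17 = 153 = 8·19 + 1), so t ≡ 17·17 = 289 ≡ 4 (mod 19).
    Then x = 37 + 85·4 = 377, valid modulo lcm(85, 19) = 1615: x ≡ 377 (mod 1615).
  Combine with x ≡ 11 (mod 13); new modulus lcm = 20995.
    Write x = 377 + 1615·t and substitute into x ≡ 11 (mod 13): 1615·t ≡ 11 − 377 = -366 (mod 13).
    Reduce coefficients mod 13: 3·t ≡ 11 (mod 13).
    The inverse of 3 mod 13 is 9 (since 3·9 = 27 = 2·13 + 1), so t ≡ 9·11 = 99 ≡ 8 (mod 13).
    Then x = 377 + 1615·8 = 13297, valid modulo lcm(1615, 13) = 20995: x ≡ 13297 (mod 20995).
  Combine with x ≡ 1 (mod 16); new modulus lcm = 335920.
    Write x = 13297 + 20995·t and substitute into x ≡ 1 (mod 16): 20995·t ≡ 1 − 13297 = -13296 (mod 16).
    Reduce coefficients mod 16: 3·t ≡ 0 (mod 16).
    The inverse of 3 mod 16 is 11 (since 3·11 = 33 = 2·16 + 1), so t ≡ 11·0 = 0 ≡ 0 (mod 16).
    Then x = 13297 + 20995·0 = 13297, valid modulo lcm(20995, 16) = 335920: x ≡ 13297 (mod 335920).
Verify against each original: 13297 mod 17 = 3, 13297 mod 5 = 2, 13297 mod 19 = 16, 13297 mod 13 = 11, 13297 mod 16 = 1.

x ≡ 13297 (mod 335920).


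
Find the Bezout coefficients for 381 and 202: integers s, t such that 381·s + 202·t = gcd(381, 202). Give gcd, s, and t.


Euclidean algorithm on (381, 202) — divide until remainder is 0:
  381 = 1 · 202 + 179
  202 = 1 · 179 + 23
  179 = 7 · 23 + 18
  23 = 1 · 18 + 5
  18 = 3 · 5 + 3
  5 = 1 · 3 + 2
  3 = 1 · 2 + 1
  2 = 2 · 1 + 0
gcd(381, 202) = 1.
Track Bezout coefficients alongside the remainders: start with r₀ = 381 = a·1 + b·0 (s = 1, t = 0) and r₁ = 202 = a·0 + b·1 (s = 0, t = 1); each new remainder r_{k+1} = r_{k-1} − q_k·r_k inherits s_{k+1} = s_{k-1} − q_k·s_k, t_{k+1} = t_{k-1} − q_k·t_k, so r_k = a·s_k + b·t_k at every step:
  q = 1: r = 179, s = 1 − 1·0 = 1, t = 0 − 1·1 = -1  (check: 381·1 + 202·(-1) = 179)
  q = 1: r = 23, s = 0 − 1·1 = -1, t = 1 − 1·(-1) = 2  (check: 381·(-1) + 202·2 = 23)
  q = 7: r = 18, s = 1 − 7·(-1) = 8, t = -1 − 7·2 = -15  (check: 381·8 + 202·(-15) = 18)
  q = 1: r = 5, s = -1 − 1·8 = -9, t = 2 − 1·(-15) = 17  (check: 381·(-9) + 202·17 = 5)
  q = 3: r = 3, s = 8 − 3·(-9) = 35, t = -15 − 3·17 = -66  (check: 381·35 + 202·(-66) = 3)
  q = 1: r = 2, s = -9 − 1·35 = -44, t = 17 − 1·(-66) = 83  (check: 381·(-44) + 202·83 = 2)
  q = 1: r = 1, s = 35 − 1·(-44) = 79, t = -66 − 1·83 = -149  (check: 381·79 + 202·(-149) = 1)
The row with r = 1 (the gcd) gives the Bezout coefficients s = 79, t = -149.
Result: 381 · (79) + 202 · (-149) = 1.

gcd(381, 202) = 1; s = 79, t = -149 (check: 381·79 + 202·(-149) = 1).


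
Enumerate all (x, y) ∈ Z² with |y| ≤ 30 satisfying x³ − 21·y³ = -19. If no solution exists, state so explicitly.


The equation is x³ - 21y³ = -19. For fixed y, x³ = 21·y³ − 19, so a solution requires the RHS to be a perfect cube.
Strategy: iterate y from -30 to 30, compute RHS = 21·y³ − 19, and check whether it is a (positive or negative) perfect cube.
Check small values of y:
  y = 0: RHS = -19 is not a perfect cube.
  y = 1: RHS = 2 is not a perfect cube.
  y = -1: RHS = -40 is not a perfect cube.
  y = 2: RHS = 149 is not a perfect cube.
  y = -2: RHS = -187 is not a perfect cube.
  y = 3: RHS = 548 is not a perfect cube.
  y = -3: RHS = -586 is not a perfect cube.
Continuing the search up to |y| = 30 finds no solutions either.
No (x, y) in the scanned range satisfies the equation.

No integer solutions with |y| ≤ 30.


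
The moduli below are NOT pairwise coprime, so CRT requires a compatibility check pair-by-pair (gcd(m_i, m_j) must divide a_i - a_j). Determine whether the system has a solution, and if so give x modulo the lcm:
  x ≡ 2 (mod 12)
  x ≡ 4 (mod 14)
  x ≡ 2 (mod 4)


Moduli 12, 14, 4 are not pairwise coprime, so CRT works modulo lcm(m_i) when all pairwise compatibility conditions hold.
Pairwise compatibility: gcd(m_i, m_j) must divide a_i - a_j for every pair.
Merge one congruence at a time:
  Start: x ≡ 2 (mod 12).
  Combine with x ≡ 4 (mod 14): gcd(12, 14) = 2; 4 - 2 = 2, which IS divisible by 2, so compatible.
    Write x = 2 + 12·t and substitute into x ≡ 4 (mod 14): 12·t ≡ 4 − 2 = 2 (mod 14).
    Divide the congruence (and modulus) by g = 2: 6·t ≡ 1 (mod 7).
    The inverse of 6 mod 7 is 6 (since 6·6 = 36 = 5·7 + 1), so t ≡ 6·1 = 6 ≡ 6 (mod 7).
    Then x = 2 + 12·6 = 74, valid modulo lcm(12, 14) = 84: x ≡ 74 (mod 84).
  Combine with x ≡ 2 (mod 4): gcd(84, 4) = 4; 2 - 74 = -72, which IS divisible by 4, so compatible.
    Write x = 74 + 84·t and substitute into x ≡ 2 (mod 4): 84·t ≡ 2 − 74 = -72 (mod 4).
    Divide the congruence (and modulus) by g = 4: 21·t ≡ -18 (mod 1).
    Modulo 1 every t works; take t = 0.
    Then x = 74 + 84·0 = 74, valid modulo lcm(84, 4) = 84: x ≡ 74 (mod 84).
Verify: 74 mod 12 = 2, 74 mod 14 = 4, 74 mod 4 = 2.

x ≡ 74 (mod 84).


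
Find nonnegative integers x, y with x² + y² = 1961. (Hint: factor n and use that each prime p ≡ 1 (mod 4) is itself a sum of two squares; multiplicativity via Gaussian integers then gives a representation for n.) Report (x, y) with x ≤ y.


Step 1: Factor n = 1961 = 37 · 53.
Step 2: Check the mod-4 condition on each prime factor: 37 ≡ 1 (mod 4), exponent 1; 53 ≡ 1 (mod 4), exponent 1.
All primes ≡ 3 (mod 4) appear to even exponent (or don't appear), so by the two-squares theorem n IS expressible as a sum of two squares.
Step 3: Build a representation. Here n = 37 · 53 is a product of primes ≡ 1 (mod 4). Each prime p ≡ 1 (mod 4) is itself a sum of two squares; find a² by testing p − a² for a perfect square:
  37: 37 − 1² = 36 = 6² ⇒ 37 = 1² + 6².
  53: 53 − 1² = 52, 53 − 2² = 49 = 7² ⇒ 53 = 2² + 7².
  Combine using the Brahmagupta–Fibonacci identity (a² + b²)(c² + d²) = (ac − bd)² + (ad + bc)² = (ac + bd)² + (ad − bc)²:
  37 · 53 = 1961: from (1² + 6²)(2² + 7²), take (1·2 − 6·7, 1·7 + 6·2) = (2 − 42, 7 + 12) = (-40, 19); dropping signs (only squares matter) gives (40, 19); check 40² + 19² = 1600 + 361 = 1961 ✓.
Step 4: Order so x ≤ y and verify: 19² + 40² = 361 + 1600 = 1961 = n. ✓

n = 1961 = 19² + 40² (one valid representation with x ≤ y).


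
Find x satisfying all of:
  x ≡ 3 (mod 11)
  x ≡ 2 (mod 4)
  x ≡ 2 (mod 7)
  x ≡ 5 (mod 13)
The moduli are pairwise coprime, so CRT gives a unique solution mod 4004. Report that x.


Product of moduli M = 11 · 4 · 7 · 13 = 4004.
Merge one congruence at a time:
  Start: x ≡ 3 (mod 11).
  Combine with x ≡ 2 (mod 4); new modulus lcm = 44.
    Write x = 3 + 11·t and substitute into x ≡ 2 (mod 4): 11·t ≡ 2 − 3 = -1 (mod 4).
    Reduce coefficients mod 4: 3·t ≡ 3 (mod 4).
    The inverse of 3 mod 4 is 3 (since 3·3 = 9 = 2·4 + 1), so t ≡ 3·3 = 9 ≡ 1 (mod 4).
    Then x = 3 + 11·1 = 14, valid modulo lcm(11, 4) = 44: x ≡ 14 (mod 44).
  Combine with x ≡ 2 (mod 7); new modulus lcm = 308.
    Write x = 14 + 44·t and substitute into x ≡ 2 (mod 7): 44·t ≡ 2 − 14 = -12 (mod 7).
    Reduce coefficients mod 7: 2·t ≡ 2 (mod 7).
    The inverse of 2 mod 7 is 4 (since 2·4 = 8 = 1·7 + 1), so t ≡ 4·2 = 8 ≡ 1 (mod 7).
    Then x = 14 + 44·1 = 58, valid modulo lcm(44, 7) = 308: x ≡ 58 (mod 308).
  Combine with x ≡ 5 (mod 13); new modulus lcm = 4004.
    Write x = 58 + 308·t and substitute into x ≡ 5 (mod 13): 308·t ≡ 5 − 58 = -53 (mod 13).
    Reduce coefficients mod 13: 9·t ≡ 12 (mod 13).
    The inverse of 9 mod 13 is 3 (since 9·3 = 27 = 2·13 + 1), so t ≡ 3·12 = 36 ≡ 10 (mod 13).
    Then x = 58 + 308·10 = 3138, valid modulo lcm(308, 13) = 4004: x ≡ 3138 (mod 4004).
Verify against each original: 3138 mod 11 = 3, 3138 mod 4 = 2, 3138 mod 7 = 2, 3138 mod 13 = 5.

x ≡ 3138 (mod 4004).


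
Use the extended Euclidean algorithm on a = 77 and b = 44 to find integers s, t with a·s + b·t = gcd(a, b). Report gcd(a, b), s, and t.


Euclidean algorithm on (77, 44) — divide until remainder is 0:
  77 = 1 · 44 + 33
  44 = 1 · 33 + 11
  33 = 3 · 11 + 0
gcd(77, 44) = 11.
Track Bezout coefficients alongside the remainders: start with r₀ = 77 = a·1 + b·0 (s = 1, t = 0) and r₁ = 44 = a·0 + b·1 (s = 0, t = 1); each new remainder r_{k+1} = r_{k-1} − q_k·r_k inherits s_{k+1} = s_{k-1} − q_k·s_k, t_{k+1} = t_{k-1} − q_k·t_k, so r_k = a·s_k + b·t_k at every step:
  q = 1: r = 33, s = 1 − 1·0 = 1, t = 0 − 1·1 = -1  (check: 77·1 + 44·(-1) = 33)
  q = 1: r = 11, s = 0 − 1·1 = -1, t = 1 − 1·(-1) = 2  (check: 77·(-1) + 44·2 = 11)
The row with r = 11 (the gcd) gives the Bezout coefficients s = -1, t = 2.
Result: 77 · (-1) + 44 · (2) = 11.

gcd(77, 44) = 11; s = -1, t = 2 (check: 77·(-1) + 44·2 = 11).


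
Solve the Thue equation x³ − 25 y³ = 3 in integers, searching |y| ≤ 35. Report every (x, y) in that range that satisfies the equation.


The equation is x³ - 25y³ = 3. For fixed y, x³ = 25·y³ + 3, so a solution requires the RHS to be a perfect cube.
Strategy: iterate y from -35 to 35, compute RHS = 25·y³ + 3, and check whether it is a (positive or negative) perfect cube.
Check small values of y:
  y = 0: RHS = 3 is not a perfect cube.
  y = 1: RHS = 28 is not a perfect cube.
  y = -1: RHS = -22 is not a perfect cube.
  y = 2: RHS = 203 is not a perfect cube.
  y = -2: RHS = -197 is not a perfect cube.
  y = 3: RHS = 678 is not a perfect cube.
  y = -3: RHS = -672 is not a perfect cube.
Continuing the search up to |y| = 35 finds no solutions either.
No (x, y) in the scanned range satisfies the equation.

No integer solutions with |y| ≤ 35.


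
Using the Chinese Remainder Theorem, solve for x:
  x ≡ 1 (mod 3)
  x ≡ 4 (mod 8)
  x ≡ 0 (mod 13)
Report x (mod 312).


Moduli 3, 8, 13 are pairwise coprime; by CRT there is a unique solution modulo M = 3 · 8 · 13 = 312.
Solve pairwise, accumulating the modulus:
  Start with x ≡ 1 (mod 3).
  Combine with x ≡ 4 (mod 8): since gcd(3, 8) = 1, we get a unique residue mod 24.
    Write x = 1 + 3·t and substitute into x ≡ 4 (mod 8): 3·t ≡ 4 − 1 = 3 (mod 8).
    The inverse of 3 mod 8 is 3 (since 3·3 = 9 = 1·8 + 1), so t ≡ 3·3 = 9 ≡ 1 (mod 8).
    Then x = 1 + 3·1 = 4, valid modulo lcm(3, 8) = 24: x ≡ 4 (mod 24).
  Combine with x ≡ 0 (mod 13): since gcd(24, 13) = 1, we get a unique residue mod 312.
    Write x = 4 + 24·t and substitute into x ≡ 0 (mod 13): 24·t ≡ 0 − 4 = -4 (mod 13).
    Reduce coefficients mod 13: 11·t ≡ 9 (mod 13).
    The inverse of 11 mod 13 is 6 (since 11·6 = 66 = 5·13 + 1), so t ≡ 6·9 = 54 ≡ 2 (mod 13).
    Then x = 4 + 24·2 = 52, valid modulo lcm(24, 13) = 312: x ≡ 52 (mod 312).
Verify: 52 mod 3 = 1 ✓, 52 mod 8 = 4 ✓, 52 mod 13 = 0 ✓.

x ≡ 52 (mod 312).


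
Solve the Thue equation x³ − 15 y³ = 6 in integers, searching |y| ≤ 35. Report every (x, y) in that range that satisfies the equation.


The equation is x³ - 15y³ = 6. For fixed y, x³ = 15·y³ + 6, so a solution requires the RHS to be a perfect cube.
Strategy: iterate y from -35 to 35, compute RHS = 15·y³ + 6, and check whether it is a (positive or negative) perfect cube.
Check small values of y:
  y = 0: RHS = 6 is not a perfect cube.
  y = 1: RHS = 21 is not a perfect cube.
  y = -1: RHS = -9 is not a perfect cube.
  y = 2: RHS = 126 is not a perfect cube.
  y = -2: RHS = -114 is not a perfect cube.
  y = 3: RHS = 411 is not a perfect cube.
  y = -3: RHS = -399 is not a perfect cube.
Continuing the search up to |y| = 35 finds no solutions either.
No (x, y) in the scanned range satisfies the equation.

No integer solutions with |y| ≤ 35.


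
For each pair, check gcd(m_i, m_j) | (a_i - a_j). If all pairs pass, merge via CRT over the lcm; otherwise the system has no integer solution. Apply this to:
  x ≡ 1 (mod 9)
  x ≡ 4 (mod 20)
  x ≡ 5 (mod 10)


Moduli 9, 20, 10 are not pairwise coprime, so CRT works modulo lcm(m_i) when all pairwise compatibility conditions hold.
Pairwise compatibility: gcd(m_i, m_j) must divide a_i - a_j for every pair.
Merge one congruence at a time:
  Start: x ≡ 1 (mod 9).
  Combine with x ≡ 4 (mod 20): gcd(9, 20) = 1; 4 - 1 = 3, which IS divisible by 1, so compatible.
    Write x = 1 + 9·t and substitute into x ≡ 4 (mod 20): 9·t ≡ 4 − 1 = 3 (mod 20).
    The inverse of 9 mod 20 is 9 (since 9·9 = 81 = 4·20 + 1), so t ≡ 9·3 = 27 ≡ 7 (mod 20).
    Then x = 1 + 9·7 = 64, valid modulo lcm(9, 20) = 180: x ≡ 64 (mod 180).
  Combine with x ≡ 5 (mod 10): gcd(180, 10) = 10, and 5 - 64 = -59 is NOT divisible by 10.
    ⇒ system is inconsistent (no integer solution).

No solution (the system is inconsistent).


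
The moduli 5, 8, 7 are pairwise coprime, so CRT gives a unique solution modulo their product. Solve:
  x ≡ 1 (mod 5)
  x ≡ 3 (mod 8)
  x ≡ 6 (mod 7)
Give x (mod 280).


Moduli 5, 8, 7 are pairwise coprime; by CRT there is a unique solution modulo M = 5 · 8 · 7 = 280.
Solve pairwise, accumulating the modulus:
  Start with x ≡ 1 (mod 5).
  Combine with x ≡ 3 (mod 8): since gcd(5, 8) = 1, we get a unique residue mod 40.
    Write x = 1 + 5·t and substitute into x ≡ 3 (mod 8): 5·t ≡ 3 − 1 = 2 (mod 8).
    The inverse of 5 mod 8 is 5 (since 5·5 = 25 = 3·8 + 1), so t ≡ 5·2 = 10 ≡ 2 (mod 8).
    Then x = 1 + 5·2 = 11, valid modulo lcm(5, 8) = 40: x ≡ 11 (mod 40).
  Combine with x ≡ 6 (mod 7): since gcd(40, 7) = 1, we get a unique residue mod 280.
    Write x = 11 + 40·t and substitute into x ≡ 6 (mod 7): 40·t ≡ 6 − 11 = -5 (mod 7).
    Reduce coefficients mod 7: 5·t ≡ 2 (mod 7).
    The inverse of 5 mod 7 is 3 (since 5·3 = 15 = 2·7 + 1), so t ≡ 3·2 = 6 ≡ 6 (mod 7).
    Then x = 11 + 40·6 = 251, valid modulo lcm(40, 7) = 280: x ≡ 251 (mod 280).
Verify: 251 mod 5 = 1 ✓, 251 mod 8 = 3 ✓, 251 mod 7 = 6 ✓.

x ≡ 251 (mod 280).


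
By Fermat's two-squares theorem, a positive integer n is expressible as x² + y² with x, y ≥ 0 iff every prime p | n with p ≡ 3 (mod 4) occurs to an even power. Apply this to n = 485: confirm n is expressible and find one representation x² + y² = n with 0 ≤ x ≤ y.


Step 1: Factor n = 485 = 5 · 97.
Step 2: Check the mod-4 condition on each prime factor: 5 ≡ 1 (mod 4), exponent 1; 97 ≡ 1 (mod 4), exponent 1.
All primes ≡ 3 (mod 4) appear to even exponent (or don't appear), so by the two-squares theorem n IS expressible as a sum of two squares.
Step 3: Build a representation. Here n = 5 · 97 is a product of primes ≡ 1 (mod 4). Each prime p ≡ 1 (mod 4) is itself a sum of two squares; find a² by testing p − a² for a perfect square:
  5: 5 − 1² = 4 = 2² ⇒ 5 = 1² + 2².
  97: 97 − 1² = 96, 97 − 2² = 93, 97 − 3² = 88, 97 − 4² = 81 = 9² ⇒ 97 = 4² + 9².
  Combine using the Brahmagupta–Fibonacci identity (a² + b²)(c² + d²) = (ac − bd)² + (ad + bc)² = (ac + bd)² + (ad − bc)²:
  5 · 97 = 485: from (1² + 2²)(4² + 9²), take (1·4 − 2·9, 1·9 + 2·4) = (4 − 18, 9 + 8) = (-14, 17); dropping signs (only squares matter) gives (14, 17); check 14² + 17² = 196 + 289 = 485 ✓.
Step 4: Order so x ≤ y and verify: 14² + 17² = 196 + 289 = 485 = n. ✓

n = 485 = 14² + 17² (one valid representation with x ≤ y).


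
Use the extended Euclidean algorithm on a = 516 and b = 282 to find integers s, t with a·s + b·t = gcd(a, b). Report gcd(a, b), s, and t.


Euclidean algorithm on (516, 282) — divide until remainder is 0:
  516 = 1 · 282 + 234
  282 = 1 · 234 + 48
  234 = 4 · 48 + 42
  48 = 1 · 42 + 6
  42 = 7 · 6 + 0
gcd(516, 282) = 6.
Track Bezout coefficients alongside the remainders: start with r₀ = 516 = a·1 + b·0 (s = 1, t = 0) and r₁ = 282 = a·0 + b·1 (s = 0, t = 1); each new remainder r_{k+1} = r_{k-1} − q_k·r_k inherits s_{k+1} = s_{k-1} − q_k·s_k, t_{k+1} = t_{k-1} − q_k·t_k, so r_k = a·s_k + b·t_k at every step:
  q = 1: r = 234, s = 1 − 1·0 = 1, t = 0 − 1·1 = -1  (check: 516·1 + 282·(-1) = 234)
  q = 1: r = 48, s = 0 − 1·1 = -1, t = 1 − 1·(-1) = 2  (check: 516·(-1) + 282·2 = 48)
  q = 4: r = 42, s = 1 − 4·(-1) = 5, t = -1 − 4·2 = -9  (check: 516·5 + 282·(-9) = 42)
  q = 1: r = 6, s = -1 − 1·5 = -6, t = 2 − 1·(-9) = 11  (check: 516·(-6) + 282·11 = 6)
The row with r = 6 (the gcd) gives the Bezout coefficients s = -6, t = 11.
Result: 516 · (-6) + 282 · (11) = 6.

gcd(516, 282) = 6; s = -6, t = 11 (check: 516·(-6) + 282·11 = 6).


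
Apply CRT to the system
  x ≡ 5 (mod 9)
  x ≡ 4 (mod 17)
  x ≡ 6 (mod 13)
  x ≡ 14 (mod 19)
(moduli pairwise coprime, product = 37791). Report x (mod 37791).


Product of moduli M = 9 · 17 · 13 · 19 = 37791.
Merge one congruence at a time:
  Start: x ≡ 5 (mod 9).
  Combine with x ≡ 4 (mod 17); new modulus lcm = 153.
    Write x = 5 + 9·t and substitute into x ≡ 4 (mod 17): 9·t ≡ 4 − 5 = -1 (mod 17).
    Reduce coefficients mod 17: 9·t ≡ 16 (mod 17).
    The inverse of 9 mod 17 is 2 (since 9·2 = 18 = 1·17 + 1), so t ≡ 2·16 = 32 ≡ 15 (mod 17).
    Then x = 5 + 9·15 = 140, valid modulo lcm(9, 17) = 153: x ≡ 140 (mod 153).
  Combine with x ≡ 6 (mod 13); new modulus lcm = 1989.
    Write x = 140 + 153·t and substitute into x ≡ 6 (mod 13): 153·t ≡ 6 − 140 = -134 (mod 13).
    Reduce coefficients mod 13: 10·t ≡ 9 (mod 13).
    The inverse of 10 mod 13 is 4 (since 10·4 = 40 = 3·13 + 1), so t ≡ 4·9 = 36 ≡ 10 (mod 13).
    Then x = 140 + 153·10 = 1670, valid modulo lcm(153, 13) = 1989: x ≡ 1670 (mod 1989).
  Combine with x ≡ 14 (mod 19); new modulus lcm = 37791.
    Write x = 1670 + 1989·t and substitute into x ≡ 14 (mod 19): 1989·t ≡ 14 − 1670 = -1656 (mod 19).
    Reduce coefficients mod 19: 13·t ≡ 16 (mod 19).
    The inverse of 13 mod 19 is 3 (since 13·3 = 39 = 2·19 + 1), so t ≡ 3·16 = 48 ≡ 10 (mod 19).
    Then x = 1670 + 1989·10 = 21560, valid modulo lcm(1989, 19) = 37791: x ≡ 21560 (mod 37791).
Verify against each original: 21560 mod 9 = 5, 21560 mod 17 = 4, 21560 mod 13 = 6, 21560 mod 19 = 14.

x ≡ 21560 (mod 37791).


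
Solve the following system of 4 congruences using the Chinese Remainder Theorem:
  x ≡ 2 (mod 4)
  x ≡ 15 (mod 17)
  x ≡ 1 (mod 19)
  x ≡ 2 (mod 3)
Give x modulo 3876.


Product of moduli M = 4 · 17 · 19 · 3 = 3876.
Merge one congruence at a time:
  Start: x ≡ 2 (mod 4).
  Combine with x ≡ 15 (mod 17); new modulus lcm = 68.
    Write x = 2 + 4·t and substitute into x ≡ 15 (mod 17): 4·t ≡ 15 − 2 = 13 (mod 17).
    The inverse of 4 mod 17 is 13 (since 4·13 = 52 = 3·17 + 1), so t ≡ 13·13 = 169 ≡ 16 (mod 17).
    Then x = 2 + 4·16 = 66, valid modulo lcm(4, 17) = 68: x ≡ 66 (mod 68).
  Combine with x ≡ 1 (mod 19); new modulus lcm = 1292.
    Write x = 66 + 68·t and substitute into x ≡ 1 (mod 19): 68·t ≡ 1 − 66 = -65 (mod 19).
    Reduce coefficients mod 19: 11·t ≡ 11 (mod 19).
    The inverse of 11 mod 19 is 7 (since 11·7 = 77 = 4·19 + 1), so t ≡ 7·11 = 77 ≡ 1 (mod 19).
    Then x = 66 + 68·1 = 134, valid modulo lcm(68, 19) = 1292: x ≡ 134 (mod 1292).
  Combine with x ≡ 2 (mod 3); new modulus lcm = 3876.
    Write x = 134 + 1292·t and substitute into x ≡ 2 (mod 3): 1292·t ≡ 2 − 134 = -132 (mod 3).
    Reduce coefficients mod 3: 2·t ≡ 0 (mod 3).
    The inverse of 2 mod 3 is 2 (since 2·2 = 4 = 1·3 + 1), so t ≡ 2·0 = 0 ≡ 0 (mod 3).
    Then x = 134 + 1292·0 = 134, valid modulo lcm(1292, 3) = 3876: x ≡ 134 (mod 3876).
Verify against each original: 134 mod 4 = 2, 134 mod 17 = 15, 134 mod 19 = 1, 134 mod 3 = 2.

x ≡ 134 (mod 3876).


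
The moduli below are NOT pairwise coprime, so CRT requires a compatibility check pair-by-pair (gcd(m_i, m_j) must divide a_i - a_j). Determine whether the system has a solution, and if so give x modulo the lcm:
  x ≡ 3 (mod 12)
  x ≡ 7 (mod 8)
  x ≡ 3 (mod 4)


Moduli 12, 8, 4 are not pairwise coprime, so CRT works modulo lcm(m_i) when all pairwise compatibility conditions hold.
Pairwise compatibility: gcd(m_i, m_j) must divide a_i - a_j for every pair.
Merge one congruence at a time:
  Start: x ≡ 3 (mod 12).
  Combine with x ≡ 7 (mod 8): gcd(12, 8) = 4; 7 - 3 = 4, which IS divisible by 4, so compatible.
    Write x = 3 + 12·t and substitute into x ≡ 7 (mod 8): 12·t ≡ 7 − 3 = 4 (mod 8).
    Divide the congruence (and modulus) by g = 4: 3·t ≡ 1 (mod 2).
    Reduce coefficients mod 2: 1·t ≡ 1 (mod 2).
    So t ≡ 1 (mod 2).
    Then x = 3 + 12·1 = 15, valid modulo lcm(12, 8) = 24: x ≡ 15 (mod 24).
  Combine with x ≡ 3 (mod 4): gcd(24, 4) = 4; 3 - 15 = -12, which IS divisible by 4, so compatible.
    Write x = 15 + 24·t and substitute into x ≡ 3 (mod 4): 24·t ≡ 3 − 15 = -12 (mod 4).
    Divide the congruence (and modulus) by g = 4: 6·t ≡ -3 (mod 1).
    Modulo 1 every t works; take t = 0.
    Then x = 15 + 24·0 = 15, valid modulo lcm(24, 4) = 24: x ≡ 15 (mod 24).
Verify: 15 mod 12 = 3, 15 mod 8 = 7, 15 mod 4 = 3.

x ≡ 15 (mod 24).


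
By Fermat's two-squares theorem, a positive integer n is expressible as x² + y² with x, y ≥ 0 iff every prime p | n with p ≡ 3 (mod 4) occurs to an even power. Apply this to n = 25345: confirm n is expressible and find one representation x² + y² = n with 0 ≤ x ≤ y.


Step 1: Factor n = 25345 = 5 · 37 · 137.
Step 2: Check the mod-4 condition on each prime factor: 5 ≡ 1 (mod 4), exponent 1; 37 ≡ 1 (mod 4), exponent 1; 137 ≡ 1 (mod 4), exponent 1.
All primes ≡ 3 (mod 4) appear to even exponent (or don't appear), so by the two-squares theorem n IS expressible as a sum of two squares.
Step 3: Build a representation. Here n = 5 · 37 · 137 is a product of primes ≡ 1 (mod 4). Each prime p ≡ 1 (mod 4) is itself a sum of two squares; find a² by testing p − a² for a perfect square:
  5: 5 − 1² = 4 = 2² ⇒ 5 = 1² + 2².
  37: 37 − 1² = 36 = 6² ⇒ 37 = 1² + 6².
  137: 137 − 1² = 136, 137 − 2² = 133, 137 − 3² = 128, 137 − 4² = 121 = 11² ⇒ 137 = 4² + 11².
  Combine using the Brahmagupta–Fibonacci identity (a² + b²)(c² + d²) = (ac − bd)² + (ad + bc)² = (ac + bd)² + (ad − bc)²:
  5 · 37 = 185: from (1² + 2²)(1² + 6²), take (1·1 − 2·6, 1·6 + 2·1) = (1 − 12, 6 + 2) = (-11, 8); dropping signs (only squares matter) gives (11, 8); check 11² + 8² = 121 + 64 = 185 ✓.
  185 · 137 = 25345: from (11² + 8²)(4² + 11²), take (11·4 − 8·11, 11·11 + 8·4) = (44 − 88, 121 + 32) = (-44, 153); dropping signs (only squares matter) gives (44, 153); check 44² + 153² = 1936 + 23409 = 25345 ✓.
Step 4: Order so x ≤ y and verify: 44² + 153² = 1936 + 23409 = 25345 = n. ✓

n = 25345 = 44² + 153² (one valid representation with x ≤ y).


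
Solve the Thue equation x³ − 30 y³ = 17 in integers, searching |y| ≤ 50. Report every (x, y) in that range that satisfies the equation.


The equation is x³ - 30y³ = 17. For fixed y, x³ = 30·y³ + 17, so a solution requires the RHS to be a perfect cube.
Strategy: iterate y from -50 to 50, compute RHS = 30·y³ + 17, and check whether it is a (positive or negative) perfect cube.
Check small values of y:
  y = 0: RHS = 17 is not a perfect cube.
  y = 1: RHS = 47 is not a perfect cube.
  y = -1: RHS = -13 is not a perfect cube.
  y = 2: RHS = 257 is not a perfect cube.
  y = -2: RHS = -223 is not a perfect cube.
  y = 3: RHS = 827 is not a perfect cube.
  y = -3: RHS = -793 is not a perfect cube.
Continuing the search up to |y| = 50 finds no solutions either.
No (x, y) in the scanned range satisfies the equation.

No integer solutions with |y| ≤ 50.


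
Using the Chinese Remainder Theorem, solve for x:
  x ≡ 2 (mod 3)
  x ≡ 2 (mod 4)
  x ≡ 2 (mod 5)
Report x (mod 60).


Moduli 3, 4, 5 are pairwise coprime; by CRT there is a unique solution modulo M = 3 · 4 · 5 = 60.
Solve pairwise, accumulating the modulus:
  Start with x ≡ 2 (mod 3).
  Combine with x ≡ 2 (mod 4): since gcd(3, 4) = 1, we get a unique residue mod 12.
    Write x = 2 + 3·t and substitute into x ≡ 2 (mod 4): 3·t ≡ 2 − 2 = 0 (mod 4).
    The inverse of 3 mod 4 is 3 (since 3·3 = 9 = 2·4 + 1), so t ≡ 3·0 = 0 ≡ 0 (mod 4).
    Then x = 2 + 3·0 = 2, valid modulo lcm(3, 4) = 12: x ≡ 2 (mod 12).
  Combine with x ≡ 2 (mod 5): since gcd(12, 5) = 1, we get a unique residue mod 60.
    Write x = 2 + 12·t and substitute into x ≡ 2 (mod 5): 12·t ≡ 2 − 2 = 0 (mod 5).
    Reduce coefficients mod 5: 2·t ≡ 0 (mod 5).
    The inverse of 2 mod 5 is 3 (since 2·3 = 6 = 1·5 + 1), so t ≡ 3·0 = 0 ≡ 0 (mod 5).
    Then x = 2 + 12·0 = 2, valid modulo lcm(12, 5) = 60: x ≡ 2 (mod 60).
Verify: 2 mod 3 = 2 ✓, 2 mod 4 = 2 ✓, 2 mod 5 = 2 ✓.

x ≡ 2 (mod 60).


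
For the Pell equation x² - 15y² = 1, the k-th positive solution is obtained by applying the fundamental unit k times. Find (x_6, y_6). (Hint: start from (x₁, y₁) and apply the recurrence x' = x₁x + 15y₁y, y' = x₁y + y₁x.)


Step 1: Find the fundamental solution (x₁, y₁) of x² - 15y² = 1.
  Expand √15 as a continued fraction. a₀ = ⌊√15⌋ = 3; iterate m_{k+1} = d_k·a_k − m_k, d_{k+1} = (15 − m_{k+1}²)/d_k, a_{k+1} = ⌊(a₀ + m_{k+1})/d_{k+1}⌋ (starting m₀ = 0, d₀ = 1), with convergents p_k = a_k·p_{k-1} + p_{k-2}, q_k = a_k·q_{k-1} + q_{k-2} (p₋₁ = 1, q₋₁ = 0):
  k = 0: a₀ = 3; p₀/q₀ = 3/1; p₀² − 15·q₀² = 9 − 15 = -6.
  k = 1: m = 3, d = 6, a = ⌊(3 + 3)/6⌋ = 1; p/q = (1·3 + 1)/(1·1 + 0) = 4/1; p² − 15·q² = 16 − 15 = 1.
  The first convergent with p² − 15·q² = 1 gives the fundamental solution (x₁, y₁) = (4, 1).
Step 2: Apply the recurrence (x_{n+1}, y_{n+1}) = (x₁x_n + 15y₁y_n, x₁y_n + y₁x_n) repeatedly.
  From (x_1, y_1) = (4, 1): x_2 = 4·4 + 15·1·1 = 31; y_2 = 4·1 + 1·4 = 8.
  From (x_2, y_2) = (31, 8): x_3 = 4·31 + 15·1·8 = 244; y_3 = 4·8 + 1·31 = 63.
  From (x_3, y_3) = (244, 63): x_4 = 4·244 + 15·1·63 = 1921; y_4 = 4·63 + 1·244 = 496.
  From (x_4, y_4) = (1921, 496): x_5 = 4·1921 + 15·1·496 = 15124; y_5 = 4·496 + 1·1921 = 3905.
  From (x_5, y_5) = (15124, 3905): x_6 = 4·15124 + 15·1·3905 = 119071; y_6 = 4·3905 + 1·15124 = 30744.
Step 3: Verify x_6² - 15·y_6² = 14177903041 - 14177903040 = 1 (should be 1). ✓

(x_1, y_1) = (4, 1); (x_6, y_6) = (119071, 30744).
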